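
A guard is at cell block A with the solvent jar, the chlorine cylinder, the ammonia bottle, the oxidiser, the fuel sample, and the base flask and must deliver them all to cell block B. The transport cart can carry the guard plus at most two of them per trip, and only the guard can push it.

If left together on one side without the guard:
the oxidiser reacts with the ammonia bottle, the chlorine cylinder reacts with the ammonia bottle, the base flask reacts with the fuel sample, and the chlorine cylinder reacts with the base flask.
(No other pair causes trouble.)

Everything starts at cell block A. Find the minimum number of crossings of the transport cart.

7

Counting alone: the guard can take at most 2 across per trip to cell block B, so moving all 6 needs at least 3 loaded trips out, with a return between consecutive ones — at least 5 crossings.
The safety rule pushes this higher. Following every safe sequence of crossings, the most of the 6 that can be at cell block B as the transport cart arrives there on crossing 5 is 5 — never all 6.
So no plan with fewer than 7 crossings exists, and this one achieves 7:
1. Guard goes to cell block B with the ammonia bottle and the base flask.
2. Guard goes back to cell block A alone.
3. Guard goes to cell block B with the chlorine cylinder and the solvent jar.
4. Guard goes back to cell block A with the ammonia bottle and the base flask.
5. Guard goes to cell block B with the fuel sample and the oxidiser.
6. Guard goes back to cell block A alone.
7. Guard goes to cell block B with the ammonia bottle and the base flask.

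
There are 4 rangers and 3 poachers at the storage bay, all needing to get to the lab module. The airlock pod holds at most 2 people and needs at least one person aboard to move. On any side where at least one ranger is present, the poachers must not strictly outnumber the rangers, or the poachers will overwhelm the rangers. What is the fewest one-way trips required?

Counting alone: each trip to the lab module takes at most 2 across and each return brings at least 1 back, so after t trips out (and t−1 returns) at most 2t − (t−1) of the 7 are across; that first reaches 7 at t = 6, so at least 11 crossings are needed.
The plan below uses exactly 11 crossings, so it is optimal:
1. 2 poachers → the lab module.  (the storage bay: 4R 1P; the lab module: 0R 2P)
2. 1 poacher ← the storage bay.  (the storage bay: 4R 2P; the lab module: 0R 1P)
3. 2 poachers → the lab module.  (the storage bay: 4R 0P; the lab module: 0R 3P)
4. 1 poacher ← the storage bay.  (the storage bay: 4R 1P; the lab module: 0R 2P)
5. 2 rangers → the lab module.  (the storage bay: 2R 1P; the lab module: 2R 2P)
6. 1 poacher ← the storage bay.  (the storage bay: 2R 2P; the lab module: 2R 1P)
7. 1 ranger and 1 poacher → the lab module.  (the storage bay: 1R 1P; the lab module: 3R 2P)
8. 1 ranger ← the storage bay.  (the storage bay: 2R 1P; the lab module: 2R 2P)
9. 1 ranger and 1 poacher → the lab module.  (the storage bay: 1R 0P; the lab module: 3R 3P)
10. 1 poacher ← the storage bay.  (the storage bay: 1R 1P; the lab module: 3R 2P)
11. 1 ranger and 1 poacher → the lab module.  (the storage bay: 0R 0P; the lab module: 4R 3P)

11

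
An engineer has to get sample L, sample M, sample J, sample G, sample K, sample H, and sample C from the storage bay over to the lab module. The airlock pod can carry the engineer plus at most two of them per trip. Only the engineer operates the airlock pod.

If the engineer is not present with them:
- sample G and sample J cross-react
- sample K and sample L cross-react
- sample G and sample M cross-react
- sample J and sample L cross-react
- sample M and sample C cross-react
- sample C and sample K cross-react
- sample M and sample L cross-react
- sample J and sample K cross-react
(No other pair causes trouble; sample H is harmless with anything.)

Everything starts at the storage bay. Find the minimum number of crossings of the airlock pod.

Whatever the first load, the items left behind include a forbidden pair without the engineer. No opening move is safe, so no plan exists.

impossible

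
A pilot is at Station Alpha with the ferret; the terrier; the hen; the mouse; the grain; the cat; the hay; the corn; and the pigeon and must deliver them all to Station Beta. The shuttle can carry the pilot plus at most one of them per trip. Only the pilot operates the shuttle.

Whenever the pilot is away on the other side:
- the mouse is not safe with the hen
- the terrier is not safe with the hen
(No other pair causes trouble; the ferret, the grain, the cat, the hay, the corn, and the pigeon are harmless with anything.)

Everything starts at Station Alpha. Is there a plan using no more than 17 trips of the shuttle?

Counting alone: the pilot can take at most 1 across per trip to Station Beta, so moving all 9 needs at least 9 loaded trips out, with a return between consecutive ones — at least 17 crossings.
The safety rule pushes this higher. Following every safe sequence of crossings, the most of the 9 that can be at Station Beta as the shuttle arrives there on crossing 17 is 8 — never all 9.
So the move cannot be finished within 17 crossings. (The shortest complete plan takes 19:)
1. Pilot goes to Station Beta with the hen.
2. Pilot goes back to Station Alpha alone.
3. Pilot goes to Station Beta with the ferret.
4. Pilot goes back to Station Alpha alone.
5. Pilot goes to Station Beta with the terrier.
6. Pilot goes back to Station Alpha with the hen.
7. Pilot goes to Station Beta with the mouse.
8. Pilot goes back to Station Alpha alone.
9. Pilot goes to Station Beta with the grain.
10. Pilot goes back to Station Alpha alone.
11. Pilot goes to Station Beta with the cat.
12. Pilot goes back to Station Alpha alone.
13. Pilot goes to Station Beta with the hay.
14. Pilot goes back to Station Alpha alone.
15. Pilot goes to Station Beta with the corn.
16. Pilot goes back to Station Alpha alone.
17. Pilot goes to Station Beta with the pigeon.
18. Pilot goes back to Station Alpha alone.
19. Pilot goes to Station Beta with the hen.

No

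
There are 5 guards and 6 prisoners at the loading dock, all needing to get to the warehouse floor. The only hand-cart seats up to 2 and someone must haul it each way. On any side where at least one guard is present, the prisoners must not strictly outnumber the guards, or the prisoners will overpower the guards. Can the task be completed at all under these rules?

The prisoners already outnumber the guards at the loading dock before anyone moves, so the starting position itself is disallowed.

No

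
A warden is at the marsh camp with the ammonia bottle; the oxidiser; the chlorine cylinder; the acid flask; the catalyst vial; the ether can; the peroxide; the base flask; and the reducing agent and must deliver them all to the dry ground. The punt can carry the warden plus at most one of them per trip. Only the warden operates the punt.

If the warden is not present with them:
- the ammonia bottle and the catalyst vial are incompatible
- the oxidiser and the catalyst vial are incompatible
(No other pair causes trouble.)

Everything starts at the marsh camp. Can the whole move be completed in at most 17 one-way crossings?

Counting alone: the warden can take at most 1 across per trip to the dry ground, so moving all 9 needs at least 9 loaded trips out, with a return between consecutive ones — at least 17 crossings.
The safety rule pushes this higher. Following every safe sequence of crossings, the most of the 9 that can be at the dry ground as the punt arrives there on crossing 17 is 8 — never all 9.
So the move cannot be finished within 17 crossings. (The shortest complete plan takes 19:)
1. Warden goes to the dry ground with the catalyst vial.  [the marsh camp: the acid flask, the ammonia bottle, the base flask, the chlorine cylinder, the ether can, the oxidiser, the peroxide, the reducing agent | the dry ground: the catalyst vial]
2. Warden goes back to the marsh camp alone.  [the marsh camp: the acid flask, the ammonia bottle, the base flask, the chlorine cylinder, the ether can, the oxidiser, the peroxide, the reducing agent | the dry ground: the catalyst vial]
3. Warden goes to the dry ground with the ammonia bottle.  [the marsh camp: the acid flask, the base flask, the chlorine cylinder, the ether can, the oxidiser, the peroxide, the reducing agent | the dry ground: the ammonia bottle, the catalyst vial]
4. Warden goes back to the marsh camp with the catalyst vial.  [the marsh camp: the acid flask, the base flask, the catalyst vial, the chlorine cylinder, the ether can, the oxidiser, the peroxide, the reducing agent | the dry ground: the ammonia bottle]
5. Warden goes to the dry ground with the oxidiser.  [the marsh camp: the acid flask, the base flask, the catalyst vial, the chlorine cylinder, the ether can, the peroxide, the reducing agent | the dry ground: the ammonia bottle, the oxidiser]
6. Warden goes back to the marsh camp alone.  [the marsh camp: the acid flask, the base flask, the catalyst vial, the chlorine cylinder, the ether can, the peroxide, the reducing agent | the dry ground: the ammonia bottle, the oxidiser]
7. Warden goes to the dry ground with the chlorine cylinder.  [the marsh camp: the acid flask, the base flask, the catalyst vial, the ether can, the peroxide, the reducing agent | the dry ground: the ammonia bottle, the chlorine cylinder, the oxidiser]
8. Warden goes back to the marsh camp alone.  [the marsh camp: the acid flask, the base flask, the catalyst vial, the ether can, the peroxide, the reducing agent | the dry ground: the ammonia bottle, the chlorine cylinder, the oxidiser]
9. Warden goes to the dry ground with the acid flask.  [the marsh camp: the base flask, the catalyst vial, the ether can, the peroxide, the reducing agent | the dry ground: the acid flask, the ammonia bottle, the chlorine cylinder, the oxidiser]
10. Warden goes back to the marsh camp alone.  [the marsh camp: the base flask, the catalyst vial, the ether can, the peroxide, the reducing agent | the dry ground: the acid flask, the ammonia bottle, the chlorine cylinder, the oxidiser]
11. Warden goes to the dry ground with the ether can.  [the marsh camp: the base flask, the catalyst vial, the peroxide, the reducing agent | the dry ground: the acid flask, the ammonia bottle, the chlorine cylinder, the ether can, the oxidiser]
12. Warden goes back to the marsh camp alone.  [the marsh camp: the base flask, the catalyst vial, the peroxide, the reducing agent | the dry ground: the acid flask, the ammonia bottle, the chlorine cylinder, the ether can, the oxidiser]
13. Warden goes to the dry ground with the peroxide.  [the marsh camp: the base flask, the catalyst vial, the reducing agent | the dry ground: the acid flask, the ammonia bottle, the chlorine cylinder, the ether can, the oxidiser, the peroxide]
14. Warden goes back to the marsh camp alone.  [the marsh camp: the base flask, the catalyst vial, the reducing agent | the dry ground: the acid flask, the ammonia bottle, the chlorine cylinder, the ether can, the oxidiser, the peroxide]
15. Warden goes to the dry ground with the base flask.  [the marsh camp: the catalyst vial, the reducing agent | the dry ground: the acid flask, the ammonia bottle, the base flask, the chlorine cylinder, the ether can, the oxidiser, the peroxide]
16. Warden goes back to the marsh camp alone.  [the marsh camp: the catalyst vial, the reducing agent | the dry ground: the acid flask, the ammonia bottle, the base flask, the chlorine cylinder, the ether can, the oxidiser, the peroxide]
17. Warden goes to the dry ground with the reducing agent.  [the marsh camp: the catalyst vial | the dry ground: the acid flask, the ammonia bottle, the base flask, the chlorine cylinder, the ether can, the oxidiser, the peroxide, the reducing agent]
18. Warden goes back to the marsh camp alone.  [the marsh camp: the catalyst vial | the dry ground: the acid flask, the ammonia bottle, the base flask, the chlorine cylinder, the ether can, the oxidiser, the peroxide, the reducing agent]
19. Warden goes to the dry ground with the catalyst vial.  [the marsh camp: — | the dry ground: the acid flask, the ammonia bottle, the base flask, the catalyst vial, the chlorine cylinder, the ether can, the oxidiser, the peroxide, the reducing agent]

No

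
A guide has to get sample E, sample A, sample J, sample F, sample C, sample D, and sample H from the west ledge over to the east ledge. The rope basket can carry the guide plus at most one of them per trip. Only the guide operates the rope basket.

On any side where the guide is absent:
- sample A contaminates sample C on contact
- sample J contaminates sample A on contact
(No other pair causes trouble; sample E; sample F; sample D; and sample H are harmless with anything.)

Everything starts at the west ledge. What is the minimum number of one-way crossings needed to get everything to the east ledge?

Counting alone: the guide can take at most 1 across per trip to the east ledge, so moving all 7 needs at least 7 loaded trips out, with a return between consecutive ones — at least 13 crossings.
The safety rule pushes this higher. Following every safe sequence of crossings, the most of the 7 that can be at the east ledge as the rope basket arrives there on crossing 13 is 6 — never all 7.
So no plan with fewer than 15 crossings exists, and this one achieves 15:
1. Guide goes to the east ledge with sample A.
2. Guide goes back to the west ledge alone.
3. Guide goes to the east ledge with sample E.
4. Guide goes back to the west ledge alone.
5. Guide goes to the east ledge with sample J.
6. Guide goes back to the west ledge with sample A.
7. Guide goes to the east ledge with sample C.
8. Guide goes back to the west ledge alone.
9. Guide goes to the east ledge with sample F.
10. Guide goes back to the west ledge alone.
11. Guide goes to the east ledge with sample D.
12. Guide goes back to the west ledge alone.
13. Guide goes to the east ledge with sample H.
14. Guide goes back to the west ledge alone.
15. Guide goes to the east ledge with sample A.

15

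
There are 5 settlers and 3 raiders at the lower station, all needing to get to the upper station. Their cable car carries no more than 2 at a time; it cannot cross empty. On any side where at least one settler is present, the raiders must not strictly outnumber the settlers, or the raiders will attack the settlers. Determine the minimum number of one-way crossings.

13

Counting alone: each trip to the upper station takes at most 2 across and each return brings at least 1 back, so after t trips out (and t−1 returns) at most 2t − (t−1) of the 8 are across; that first reaches 8 at t = 7, so at least 13 crossings are needed.
The plan below uses exactly 13 crossings, so it is optimal:
1. 2 raiders → the upper station.  (the lower station: 5S 1R; the upper station: 0S 2R)
2. 1 raider ← the lower station.  (the lower station: 5S 2R; the upper station: 0S 1R)
3. 2 raiders → the upper station.  (the lower station: 5S 0R; the upper station: 0S 3R)
4. 1 raider ← the lower station.  (the lower station: 5S 1R; the upper station: 0S 2R)
5. 2 settlers → the upper station.  (the lower station: 3S 1R; the upper station: 2S 2R)
6. 1 raider ← the lower station.  (the lower station: 3S 2R; the upper station: 2S 1R)
7. 1 settler and 1 raider → the upper station.  (the lower station: 2S 1R; the upper station: 3S 2R)
8. 1 raider ← the lower station.  (the lower station: 2S 2R; the upper station: 3S 1R)
9. 2 raiders → the upper station.  (the lower station: 2S 0R; the upper station: 3S 3R)
10. 1 raider ← the lower station.  (the lower station: 2S 1R; the upper station: 3S 2R)
11. 1 settler and 1 raider → the upper station.  (the lower station: 1S 0R; the upper station: 4S 3R)
12. 1 raider ← the lower station.  (the lower station: 1S 1R; the upper station: 4S 2R)
13. 1 settler and 1 raider → the upper station.  (the lower station: 0S 0R; the upper station: 5S 3R)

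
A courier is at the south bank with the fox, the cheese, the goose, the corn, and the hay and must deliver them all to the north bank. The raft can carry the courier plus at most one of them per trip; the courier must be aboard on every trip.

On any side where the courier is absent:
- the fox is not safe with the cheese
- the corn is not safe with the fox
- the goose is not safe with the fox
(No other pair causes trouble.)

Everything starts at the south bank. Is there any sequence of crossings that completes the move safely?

No

Following every safe sequence of crossings from the start, the most of the 5 that can be at the north bank as the raft arrives there on crossings 1, 3, 5 is 1, 2, 3 respectively; the best ever achieved is 3 of 5.
From crossing 7 on, no configuration arises that was not already reachable earlier: only 18 distinct safe configurations (who is on which side, and where the raft is) can ever be reached, none of them has everyone across, and every continuation just revisits them. So no valid plan exists.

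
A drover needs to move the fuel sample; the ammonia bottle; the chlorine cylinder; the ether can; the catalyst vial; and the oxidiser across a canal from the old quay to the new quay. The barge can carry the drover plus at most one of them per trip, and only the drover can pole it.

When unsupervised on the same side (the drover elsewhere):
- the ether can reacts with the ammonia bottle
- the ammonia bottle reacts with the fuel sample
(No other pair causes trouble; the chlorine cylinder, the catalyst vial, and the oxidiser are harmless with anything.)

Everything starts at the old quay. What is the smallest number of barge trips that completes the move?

13

Counting alone: the drover can take at most 1 across per trip to the new quay, so moving all 6 needs at least 6 loaded trips out, with a return between consecutive ones — at least 11 crossings.
The safety rule pushes this higher. Following every safe sequence of crossings, the most of the 6 that can be at the new quay as the barge arrives there on crossing 11 is 5 — never all 6.
So no plan with fewer than 13 crossings exists, and this one achieves 13:
1. Drover goes to the new quay with the ammonia bottle.  [the old quay: the catalyst vial, the chlorine cylinder, the ether can, the fuel sample, the oxidiser | the new quay: the ammonia bottle]
2. Drover goes back to the old quay alone.  [the old quay: the catalyst vial, the chlorine cylinder, the ether can, the fuel sample, the oxidiser | the new quay: the ammonia bottle]
3. Drover goes to the new quay with the fuel sample.  [the old quay: the catalyst vial, the chlorine cylinder, the ether can, the oxidiser | the new quay: the ammonia bottle, the fuel sample]
4. Drover goes back to the old quay with the ammonia bottle.  [the old quay: the ammonia bottle, the catalyst vial, the chlorine cylinder, the ether can, the oxidiser | the new quay: the fuel sample]
5. Drover goes to the new quay with the ether can.  [the old quay: the ammonia bottle, the catalyst vial, the chlorine cylinder, the oxidiser | the new quay: the ether can, the fuel sample]
6. Drover goes back to the old quay alone.  [the old quay: the ammonia bottle, the catalyst vial, the chlorine cylinder, the oxidiser | the new quay: the ether can, the fuel sample]
7. Drover goes to the new quay with the chlorine cylinder.  [the old quay: the ammonia bottle, the catalyst vial, the oxidiser | the new quay: the chlorine cylinder, the ether can, the fuel sample]
8. Drover goes back to the old quay alone.  [the old quay: the ammonia bottle, the catalyst vial, the oxidiser | the new quay: the chlorine cylinder, the ether can, the fuel sample]
9. Drover goes to the new quay with the catalyst vial.  [the old quay: the ammonia bottle, the oxidiser | the new quay: the catalyst vial, the chlorine cylinder, the ether can, the fuel sample]
10. Drover goes back to the old quay alone.  [the old quay: the ammonia bottle, the oxidiser | the new quay: the catalyst vial, the chlorine cylinder, the ether can, the fuel sample]
11. Drover goes to the new quay with the oxidiser.  [the old quay: the ammonia bottle | the new quay: the catalyst vial, the chlorine cylinder, the ether can, the fuel sample, the oxidiser]
12. Drover goes back to the old quay alone.  [the old quay: the ammonia bottle | the new quay: the catalyst vial, the chlorine cylinder, the ether can, the fuel sample, the oxidiser]
13. Drover goes to the new quay with the ammonia bottle.  [the old quay: — | the new quay: the ammonia bottle, the catalyst vial, the chlorine cylinder, the ether can, the fuel sample, the oxidiser]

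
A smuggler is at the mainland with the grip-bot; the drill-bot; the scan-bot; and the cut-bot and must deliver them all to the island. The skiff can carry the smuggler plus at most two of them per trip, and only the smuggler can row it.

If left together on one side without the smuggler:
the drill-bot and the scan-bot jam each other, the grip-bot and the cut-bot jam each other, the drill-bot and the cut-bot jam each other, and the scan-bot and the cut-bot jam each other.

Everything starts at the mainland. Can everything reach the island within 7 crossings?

Yes — this plan uses 5 crossings (≤ 7):
1. Smuggler goes to the island with the cut-bot and the drill-bot.  [the mainland: the grip-bot, the scan-bot | the island: the cut-bot, the drill-bot]
2. Smuggler goes back to the mainland with the drill-bot.  [the mainland: the drill-bot, the grip-bot, the scan-bot | the island: the cut-bot]
3. Smuggler goes to the island with the drill-bot and the grip-bot.  [the mainland: the scan-bot | the island: the cut-bot, the drill-bot, the grip-bot]
4. Smuggler goes back to the mainland with the cut-bot.  [the mainland: the cut-bot, the scan-bot | the island: the drill-bot, the grip-bot]
5. Smuggler goes to the island with the cut-bot and the scan-bot.  [the mainland: — | the island: the cut-bot, the drill-bot, the grip-bot, the scan-bot]

Yes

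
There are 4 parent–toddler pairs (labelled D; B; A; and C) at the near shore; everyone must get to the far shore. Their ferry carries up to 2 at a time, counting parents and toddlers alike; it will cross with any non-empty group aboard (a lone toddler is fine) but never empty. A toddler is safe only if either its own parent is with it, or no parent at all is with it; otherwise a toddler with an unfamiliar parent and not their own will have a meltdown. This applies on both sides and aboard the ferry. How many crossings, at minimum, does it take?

Following every safe sequence of crossings from the start, the most of the 8 that can be at the far shore as the ferry arrives there on crossings 1, 3, 5 is 2, 3, 4 respectively; the best ever achieved is 4 of 8.
From crossing 7 on, no configuration arises that was not already reachable earlier: only 44 distinct safe configurations (who is on which side, and where the ferry is) can ever be reached, none of them has everyone across, and every continuation just revisits them. So no valid plan exists.

impossible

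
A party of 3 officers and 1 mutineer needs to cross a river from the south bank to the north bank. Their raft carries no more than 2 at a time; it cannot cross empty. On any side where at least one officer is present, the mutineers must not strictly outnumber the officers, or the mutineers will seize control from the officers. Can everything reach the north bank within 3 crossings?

No

Counting alone: each trip to the north bank takes at most 2 across and each return brings at least 1 back, so after t trips out (and t−1 returns) at most 2t − (t−1) of the 4 are across; that first reaches 4 at t = 3, so at least 5 crossings are needed.
Since 3 < 5, 3 crossings cannot be enough. (The shortest complete plan in fact takes 5:)
1. 1 officer and 1 mutineer → the north bank.  (the south bank: 2O 0M; the north bank: 1O 1M)
2. 1 mutineer ← the south bank.  (the south bank: 2O 1M; the north bank: 1O 0M)
3. 1 officer and 1 mutineer → the north bank.  (the south bank: 1O 0M; the north bank: 2O 1M)
4. 1 mutineer ← the south bank.  (the south bank: 1O 1M; the north bank: 2O 0M)
5. 1 officer and 1 mutineer → the north bank.  (the south bank: 0O 0M; the north bank: 3O 1M)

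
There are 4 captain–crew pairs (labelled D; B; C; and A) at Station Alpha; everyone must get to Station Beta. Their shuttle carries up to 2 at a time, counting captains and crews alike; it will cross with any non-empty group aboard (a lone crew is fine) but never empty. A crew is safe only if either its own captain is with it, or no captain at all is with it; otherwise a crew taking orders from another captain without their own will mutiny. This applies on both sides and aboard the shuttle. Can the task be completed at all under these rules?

No

Following every safe sequence of crossings from the start, the most of the 8 that can be at Station Beta as the shuttle arrives there on crossings 1, 3, 5 is 2, 3, 4 respectively; the best ever achieved is 4 of 8.
From crossing 7 on, no configuration arises that was not already reachable earlier: only 44 distinct safe configurations (who is on which side, and where the shuttle is) can ever be reached, none of them has everyone across, and every continuation just revisits them. So no valid plan exists.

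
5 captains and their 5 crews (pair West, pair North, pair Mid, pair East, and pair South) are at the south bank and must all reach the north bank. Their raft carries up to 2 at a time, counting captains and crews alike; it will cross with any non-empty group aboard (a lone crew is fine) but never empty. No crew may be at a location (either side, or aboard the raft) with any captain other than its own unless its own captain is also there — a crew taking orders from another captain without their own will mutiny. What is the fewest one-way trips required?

Following every safe sequence of crossings from the start, the most of the 10 that can be at the north bank as the raft arrives there on crossings 1, 3, 5, 7 is 2, 3, 4, 5 respectively; the best ever achieved is 5 of 10.
From crossing 9 on, no configuration arises that was not already reachable earlier: only 82 distinct safe configurations (who is on which side, and where the raft is) can ever be reached, none of them has everyone across, and every continuation just revisits them. So no valid plan exists.

impossible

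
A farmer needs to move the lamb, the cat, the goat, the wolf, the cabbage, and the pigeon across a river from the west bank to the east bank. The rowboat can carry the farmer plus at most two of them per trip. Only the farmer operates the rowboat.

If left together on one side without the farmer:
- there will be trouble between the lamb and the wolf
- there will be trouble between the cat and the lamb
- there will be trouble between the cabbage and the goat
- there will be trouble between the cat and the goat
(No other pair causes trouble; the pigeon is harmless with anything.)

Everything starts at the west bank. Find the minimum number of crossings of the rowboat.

Counting alone: the farmer can take at most 2 across per trip to the east bank, so moving all 6 needs at least 3 loaded trips out, with a return between consecutive ones — at least 5 crossings.
The safety rule pushes this higher. Following every safe sequence of crossings, the most of the 6 that can be at the east bank as the rowboat arrives there on crossing 5 is 5 — never all 6.
So no plan with fewer than 7 crossings exists, and this one achieves 7:
1. Farmer goes to the east bank with the goat and the lamb.  [the west bank: the cabbage, the cat, the pigeon, the wolf | the east bank: the goat, the lamb]
2. Farmer goes back to the west bank alone.  [the west bank: the cabbage, the cat, the pigeon, the wolf | the east bank: the goat, the lamb]
3. Farmer goes to the east bank with the cat and the wolf.  [the west bank: the cabbage, the pigeon | the east bank: the cat, the goat, the lamb, the wolf]
4. Farmer goes back to the west bank with the goat and the lamb.  [the west bank: the cabbage, the goat, the lamb, the pigeon | the east bank: the cat, the wolf]
5. Farmer goes to the east bank with the cabbage and the pigeon.  [the west bank: the goat, the lamb | the east bank: the cabbage, the cat, the pigeon, the wolf]
6. Farmer goes back to the west bank alone.  [the west bank: the goat, the lamb | the east bank: the cabbage, the cat, the pigeon, the wolf]
7. Farmer goes to the east bank with the goat and the lamb.  [the west bank: — | the east bank: the cabbage, the cat, the goat, the lamb, the pigeon, the wolf]

7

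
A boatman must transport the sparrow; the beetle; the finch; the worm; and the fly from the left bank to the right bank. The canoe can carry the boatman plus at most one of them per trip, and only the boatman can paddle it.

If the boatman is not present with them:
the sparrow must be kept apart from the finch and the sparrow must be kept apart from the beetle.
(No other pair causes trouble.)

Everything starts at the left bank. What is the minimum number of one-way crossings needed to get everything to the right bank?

11

Counting alone: the boatman can take at most 1 across per trip to the right bank, so moving all 5 needs at least 5 loaded trips out, with a return between consecutive ones — at least 9 crossings.
The safety rule pushes this higher. Following every safe sequence of crossings, the most of the 5 that can be at the right bank as the canoe arrives there on crossing 9 is 4 — never all 5.
So no plan with fewer than 11 crossings exists, and this one achieves 11:
1. Boatman goes to the right bank with the sparrow.
2. Boatman goes back to the left bank alone.
3. Boatman goes to the right bank with the beetle.
4. Boatman goes back to the left bank with the sparrow.
5. Boatman goes to the right bank with the finch.
6. Boatman goes back to the left bank alone.
7. Boatman goes to the right bank with the worm.
8. Boatman goes back to the left bank alone.
9. Boatman goes to the right bank with the fly.
10. Boatman goes back to the left bank alone.
11. Boatman goes to the right bank with the sparrow.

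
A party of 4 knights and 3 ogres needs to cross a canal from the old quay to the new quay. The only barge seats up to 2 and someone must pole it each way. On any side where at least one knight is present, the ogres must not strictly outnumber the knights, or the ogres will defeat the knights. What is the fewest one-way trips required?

11

Counting alone: each trip to the new quay takes at most 2 across and each return brings at least 1 back, so after t trips out (and t−1 returns) at most 2t − (t−1) of the 7 are across; that first reaches 7 at t = 6, so at least 11 crossings are needed.
The plan below uses exactly 11 crossings, so it is optimal:
1. 2 ogres → the new quay.  (the old quay: 4K 1O; the new quay: 0K 2O)
2. 1 ogre ← the old quay.  (the old quay: 4K 2O; the new quay: 0K 1O)
3. 2 ogres → the new quay.  (the old quay: 4K 0O; the new quay: 0K 3O)
4. 1 ogre ← the old quay.  (the old quay: 4K 1O; the new quay: 0K 2O)
5. 2 knights → the new quay.  (the old quay: 2K 1O; the new quay: 2K 2O)
6. 1 ogre ← the old quay.  (the old quay: 2K 2O; the new quay: 2K 1O)
7. 1 knight and 1 ogre → the new quay.  (the old quay: 1K 1O; the new quay: 3K 2O)
8. 1 knight ← the old quay.  (the old quay: 2K 1O; the new quay: 2K 2O)
9. 1 knight and 1 ogre → the new quay.  (the old quay: 1K 0O; the new quay: 3K 3O)
10. 1 ogre ← the old quay.  (the old quay: 1K 1O; the new quay: 3K 2O)
11. 1 knight and 1 ogre → the new quay.  (the old quay: 0K 0O; the new quay: 4K 3O)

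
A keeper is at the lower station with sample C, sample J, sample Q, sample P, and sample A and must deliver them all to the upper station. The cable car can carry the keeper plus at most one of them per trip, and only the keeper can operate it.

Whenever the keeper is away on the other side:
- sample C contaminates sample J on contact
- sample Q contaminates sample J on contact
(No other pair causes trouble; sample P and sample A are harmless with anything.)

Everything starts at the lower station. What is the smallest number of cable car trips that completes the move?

Counting alone: the keeper can take at most 1 across per trip to the upper station, so moving all 5 needs at least 5 loaded trips out, with a return between consecutive ones — at least 9 crossings.
The safety rule pushes this higher. Following every safe sequence of crossings, the most of the 5 that can be at the upper station as the cable car arrives there on crossing 9 is 4 — never all 5.
So no plan with fewer than 11 crossings exists, and this one achieves 11:
1. Keeper goes to the upper station with sample J.  [the lower station: sample A, sample C, sample P, sample Q | the upper station: sample J]
2. Keeper goes back to the lower station alone.  [the lower station: sample A, sample C, sample P, sample Q | the upper station: sample J]
3. Keeper goes to the upper station with sample C.  [the lower station: sample A, sample P, sample Q | the upper station: sample C, sample J]
4. Keeper goes back to the lower station with sample J.  [the lower station: sample A, sample J, sample P, sample Q | the upper station: sample C]
5. Keeper goes to the upper station with sample Q.  [the lower station: sample A, sample J, sample P | the upper station: sample C, sample Q]
6. Keeper goes back to the lower station alone.  [the lower station: sample A, sample J, sample P | the upper station: sample C, sample Q]
7. Keeper goes to the upper station with sample P.  [the lower station: sample A, sample J | the upper station: sample C, sample P, sample Q]
8. Keeper goes back to the lower station alone.  [the lower station: sample A, sample J | the upper station: sample C, sample P, sample Q]
9. Keeper goes to the upper station with sample A.  [the lower station: sample J | the upper station: sample A, sample C, sample P, sample Q]
10. Keeper goes back to the lower station alone.  [the lower station: sample J | the upper station: sample A, sample C, sample P, sample Q]
11. Keeper goes to the upper station with sample J.  [the lower station: — | the upper station: sample A, sample C, sample J, sample P, sample Q]

11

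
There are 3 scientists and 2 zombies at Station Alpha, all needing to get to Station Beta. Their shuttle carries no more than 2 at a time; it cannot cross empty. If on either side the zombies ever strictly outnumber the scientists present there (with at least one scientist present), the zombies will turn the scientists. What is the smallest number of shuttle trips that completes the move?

Counting alone: each trip to Station Beta takes at most 2 across and each return brings at least 1 back, so after t trips out (and t−1 returns) at most 2t − (t−1) of the 5 are across; that first reaches 5 at t = 4, so at least 7 crossings are needed.
The plan below uses exactly 7 crossings, so it is optimal:
1. 2 zombies → Station Beta.  (Station Alpha: 3S 0Z; Station Beta: 0S 2Z)
2. 1 zombie ← Station Alpha.  (Station Alpha: 3S 1Z; Station Beta: 0S 1Z)
3. 2 scientists → Station Beta.  (Station Alpha: 1S 1Z; Station Beta: 2S 1Z)
4. 1 scientist ← Station Alpha.  (Station Alpha: 2S 1Z; Station Beta: 1S 1Z)
5. 1 scientist and 1 zombie → Station Beta.  (Station Alpha: 1S 0Z; Station Beta: 2S 2Z)
6. 1 zombie ← Station Alpha.  (Station Alpha: 1S 1Z; Station Beta: 2S 1Z)
7. 1 scientist and 1 zombie → Station Beta.  (Station Alpha: 0S 0Z; Station Beta: 3S 2Z)

7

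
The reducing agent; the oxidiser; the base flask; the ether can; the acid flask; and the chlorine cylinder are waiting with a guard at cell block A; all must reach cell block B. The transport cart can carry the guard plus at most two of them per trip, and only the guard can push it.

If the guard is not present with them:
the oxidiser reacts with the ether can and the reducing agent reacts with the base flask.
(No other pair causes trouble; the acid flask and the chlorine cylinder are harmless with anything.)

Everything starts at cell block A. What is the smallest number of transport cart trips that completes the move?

Counting alone: the guard can take at most 2 across per trip to cell block B, so moving all 6 needs at least 3 loaded trips out, with a return between consecutive ones — at least 5 crossings.
The plan below uses exactly 5 crossings, so it is optimal:
1. Guard goes to cell block B with the oxidiser and the reducing agent.
2. Guard goes back to cell block A alone.
3. Guard goes to cell block B with the acid flask and the chlorine cylinder.
4. Guard goes back to cell block A alone.
5. Guard goes to cell block B with the base flask and the ether can.

5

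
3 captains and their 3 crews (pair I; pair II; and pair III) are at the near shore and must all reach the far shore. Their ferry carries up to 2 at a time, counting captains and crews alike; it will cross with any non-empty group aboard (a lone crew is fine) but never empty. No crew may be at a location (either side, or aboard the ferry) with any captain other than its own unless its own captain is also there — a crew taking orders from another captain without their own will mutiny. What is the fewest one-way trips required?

Counting alone: each trip to the far shore takes at most 2 across and each return brings at least 1 back, so after t trips out (and t−1 returns) at most 2t − (t−1) of the 6 are across; that first reaches 6 at t = 5, so at least 9 crossings are needed.
The safety rule pushes this higher. Following every safe sequence of crossings, the most of the 6 that can be at the far shore as the ferry arrives there on crossing 9 is 5 — never all 6.
So no plan with fewer than 11 crossings exists, and this one achieves 11:
1. captain I and crew I cross → the far shore.
2. captain I crosses ← the near shore.
3. crew II and crew III cross → the far shore.
4. crew I crosses ← the near shore.
5. captain II and captain III cross → the far shore.
6. captain II and crew II cross ← the near shore.
7. captain I and captain II cross → the far shore.
8. crew III crosses ← the near shore.
9. crew I and crew II cross → the far shore.
10. captain III crosses ← the near shore.
11. captain III and crew III cross → the far shore.

11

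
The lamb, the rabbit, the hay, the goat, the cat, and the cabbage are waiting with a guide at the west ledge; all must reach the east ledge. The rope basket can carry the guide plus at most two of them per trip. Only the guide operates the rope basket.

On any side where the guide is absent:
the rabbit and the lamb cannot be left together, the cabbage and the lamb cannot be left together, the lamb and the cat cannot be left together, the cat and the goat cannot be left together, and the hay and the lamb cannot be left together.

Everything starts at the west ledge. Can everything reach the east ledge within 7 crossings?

Yes — this plan uses 7 crossings (≤ 7):
1. Guide goes to the east ledge with the goat and the lamb.
2. Guide goes back to the west ledge alone.
3. Guide goes to the east ledge with the hay and the rabbit.
4. Guide goes back to the west ledge with the lamb.
5. Guide goes to the east ledge with the cabbage and the lamb.
6. Guide goes back to the west ledge with the lamb.
7. Guide goes to the east ledge with the cat and the lamb.

Yes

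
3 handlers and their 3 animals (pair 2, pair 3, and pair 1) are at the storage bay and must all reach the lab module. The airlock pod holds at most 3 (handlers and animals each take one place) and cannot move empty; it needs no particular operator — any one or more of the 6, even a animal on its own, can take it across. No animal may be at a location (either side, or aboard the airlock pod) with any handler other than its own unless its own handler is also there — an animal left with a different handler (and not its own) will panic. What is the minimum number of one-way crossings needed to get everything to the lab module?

Counting alone: each trip to the lab module takes at most 3 across and each return brings at least 1 back, so after t trips out (and t−1 returns) at most 3t − (t−1) of the 6 are across; that first reaches 6 at t = 3, so at least 5 crossings are needed.
The plan below uses exactly 5 crossings, so it is optimal:
1. animal 2 and handler 2 cross → the lab module.
2. handler 2 crosses ← the storage bay.
3. handler 1, handler 2, and handler 3 cross → the lab module.
4. animal 2 crosses ← the storage bay.
5. animal 1, animal 2, and animal 3 cross → the lab module.

5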